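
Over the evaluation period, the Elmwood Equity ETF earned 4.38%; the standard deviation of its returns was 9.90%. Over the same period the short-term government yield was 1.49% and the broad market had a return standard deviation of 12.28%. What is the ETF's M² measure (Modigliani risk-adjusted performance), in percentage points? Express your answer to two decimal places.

Sharpe = (Rp − Rf) / σp = (4.38% − 1.49%) / 9.90% = 0.2919
M² = Rf + Sharpe × σm = 1.49% + 0.2919 × 12.28% = 5.0745%

5.07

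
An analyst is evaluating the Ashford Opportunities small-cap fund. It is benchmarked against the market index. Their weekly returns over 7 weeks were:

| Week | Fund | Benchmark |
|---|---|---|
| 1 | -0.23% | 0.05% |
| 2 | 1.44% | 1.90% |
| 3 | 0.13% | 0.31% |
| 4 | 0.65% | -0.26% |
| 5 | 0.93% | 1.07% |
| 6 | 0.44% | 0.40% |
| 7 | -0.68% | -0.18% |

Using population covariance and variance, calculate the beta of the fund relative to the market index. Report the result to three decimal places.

0.737

r̄p = 0.3829%,  r̄m = 0.4700%
Cov = Σ(rp − r̄p)(rm − r̄m) / 7 = 0.3757
Var(rm) = Σ(rm − r̄m)² / 7 = 0.5096
β = Cov / Var = 0.3757 / 0.5096 = 0.7372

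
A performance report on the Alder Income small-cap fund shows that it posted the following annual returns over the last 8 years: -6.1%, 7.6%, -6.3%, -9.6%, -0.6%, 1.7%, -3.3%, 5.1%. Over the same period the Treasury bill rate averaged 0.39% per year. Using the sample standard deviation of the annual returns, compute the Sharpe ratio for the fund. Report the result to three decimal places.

r̄ = (-6.1 + 7.6 − 6.3 − 9.6 − 0.6 + 1.7 − 3.3 + 5.1) / 8 = -1.4375%
Σ(r − r̄)² = (-6.1 − (-1.4375))² + (7.6 − (-1.4375))² + (-6.3 − (-1.4375))² + … = 250.4388
σ = √[250.4388 / 7] = 5.9814%
Sharpe = (r̄ − rf) / σ = (-1.4375 − 0.39) / 5.9814 = -1.8275 / 5.9814 = -0.3055

-0.306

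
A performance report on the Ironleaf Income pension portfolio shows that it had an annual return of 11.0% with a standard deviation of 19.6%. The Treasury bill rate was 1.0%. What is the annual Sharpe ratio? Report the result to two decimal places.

Sharpe = (Rp − Rf) / σp = (11.0% − 1.0%) / 19.6% = 10.00% / 19.6% = 0.5102

0.51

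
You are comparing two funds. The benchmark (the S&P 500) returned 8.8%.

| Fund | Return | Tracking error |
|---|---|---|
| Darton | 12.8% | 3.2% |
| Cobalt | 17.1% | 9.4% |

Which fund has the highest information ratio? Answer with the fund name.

Darton: IR = (12.8% − 8.8%) / 3.2% = 1.250
Cobalt: IR = (17.1% − 8.8%) / 9.4% = 0.883
Highest: Darton (1.250).

Darton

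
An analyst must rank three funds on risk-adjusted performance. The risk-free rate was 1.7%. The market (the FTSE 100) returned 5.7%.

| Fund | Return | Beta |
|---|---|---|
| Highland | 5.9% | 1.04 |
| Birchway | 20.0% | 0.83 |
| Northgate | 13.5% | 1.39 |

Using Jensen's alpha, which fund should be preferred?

Birchway

Highland: α = 5.9% − [1.7% + 1.04 × (5.7% − 1.7%)] = 0.040
Birchway: α = 20.0% − [1.7% + 0.83 × (5.7% − 1.7%)] = 14.980
Northgate: α = 13.5% − [1.7% + 1.39 × (5.7% − 1.7%)] = 6.240
Highest: Birchway (14.980).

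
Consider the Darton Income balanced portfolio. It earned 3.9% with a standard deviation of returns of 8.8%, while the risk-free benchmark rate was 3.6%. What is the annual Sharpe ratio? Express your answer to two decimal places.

0.03

Sharpe = (Rp − Rf) / σp = (3.9% − 3.6%) / 8.8% = 0.30% / 8.8% = 0.0341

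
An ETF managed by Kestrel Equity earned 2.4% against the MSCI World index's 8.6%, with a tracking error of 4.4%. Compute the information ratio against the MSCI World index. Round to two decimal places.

IR = (Rp − Rb) / TE = (2.4% − 8.6%) / 4.4% = -6.20% / 4.4% = -1.4091

-1.41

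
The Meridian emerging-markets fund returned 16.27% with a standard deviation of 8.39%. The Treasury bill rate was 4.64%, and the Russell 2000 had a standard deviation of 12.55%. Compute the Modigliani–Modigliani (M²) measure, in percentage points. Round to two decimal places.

Sharpe = (Rp − Rf) / σp = (16.27% − 4.64%) / 8.39% = 1.3862
M² = Rf + Sharpe × σm = 4.64% + 1.3862 × 12.55% = 22.0368%

22.04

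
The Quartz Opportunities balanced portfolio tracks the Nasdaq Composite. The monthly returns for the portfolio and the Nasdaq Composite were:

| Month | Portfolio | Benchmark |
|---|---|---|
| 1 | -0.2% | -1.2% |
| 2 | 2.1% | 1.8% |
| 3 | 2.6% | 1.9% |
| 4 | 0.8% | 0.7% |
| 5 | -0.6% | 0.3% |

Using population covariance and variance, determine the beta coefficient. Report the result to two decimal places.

r̄p = 0.9400%,  r̄m = 0.7000%
Cov = Σ(rp − r̄p)(rm − r̄m) / 5 = 1.2100
Var(rm) = Σ(rm − r̄m)² / 5 = 1.2840
β = Cov / Var = 1.2100 / 1.2840 = 0.9424

0.94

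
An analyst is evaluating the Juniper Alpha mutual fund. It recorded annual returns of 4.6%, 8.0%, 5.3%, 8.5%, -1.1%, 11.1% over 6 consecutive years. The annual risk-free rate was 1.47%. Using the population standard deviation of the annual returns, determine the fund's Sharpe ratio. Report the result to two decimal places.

1.19

Mean return μ = 36.40 / 6 = 6.0667%
Σ(r − μ)² = 89.0933; population σ = √(89.0933/6) = 3.8534%
Sharpe = (μ − rf) / σ = (6.0667 − 1.47) / 3.8534 = 4.5967 / 3.8534 = 1.1929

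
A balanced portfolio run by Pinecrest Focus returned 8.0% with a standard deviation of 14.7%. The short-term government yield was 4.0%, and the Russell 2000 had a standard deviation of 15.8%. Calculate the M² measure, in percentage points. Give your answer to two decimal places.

Sharpe = (Rp − Rf) / σp = (8.0% − 4.0%) / 14.7% = 0.2721
M² = Rf + Sharpe × σm = 4.0% + 0.2721 × 15.8% = 8.2992%

8.30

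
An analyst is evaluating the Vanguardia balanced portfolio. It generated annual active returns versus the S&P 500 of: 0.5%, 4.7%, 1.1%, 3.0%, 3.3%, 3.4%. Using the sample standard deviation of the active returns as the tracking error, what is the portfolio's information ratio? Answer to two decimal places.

r̄ = (0.5 + 4.7 + 1.1 + 3 + 3.3 + 3.4) / 6 = 16.00 / 6 = 2.6667%
Σ(r − r̄)² = (0.5 − 2.6667)² + (4.7 − 2.6667)² + (1.1 − 2.6667)² + … = 12.3333
σ = √[12.3333 / 5] = 1.5706%
IR = r̄ / tracking error = 2.6667 / 1.5706 = 1.6979

1.70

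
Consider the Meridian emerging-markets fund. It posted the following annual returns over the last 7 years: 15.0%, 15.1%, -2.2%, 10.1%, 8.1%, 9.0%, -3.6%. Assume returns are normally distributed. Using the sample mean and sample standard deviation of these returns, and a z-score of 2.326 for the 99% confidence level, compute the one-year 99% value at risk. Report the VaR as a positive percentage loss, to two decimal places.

10.17

μ = (15 + 15.1 − 2.2 + 10.1 + 8.1 + 9 − 3.6) / 7 = 51.50 / 7 = 7.3571%
Sample σ = √[Σ(r − μ)² / 6] = √[340.5371 / 6] = √56.7562 = 7.5337%
VaR = −(μ − z·σ) = −(7.3571 − 2.326 × 7.5337) = −(-10.1663) = 10.1663%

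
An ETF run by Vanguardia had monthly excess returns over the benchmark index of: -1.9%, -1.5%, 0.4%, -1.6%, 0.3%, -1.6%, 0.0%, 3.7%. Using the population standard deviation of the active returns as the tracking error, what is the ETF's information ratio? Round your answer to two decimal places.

Mean return r̄ = -2.20 / 8 = -0.2750%
Σ(r − r̄)² = 24.3150; population σ = √(24.3150/8) = 1.7434%
IR = r̄ / tracking error = -0.2750 / 1.7434 = -0.1577

-0.16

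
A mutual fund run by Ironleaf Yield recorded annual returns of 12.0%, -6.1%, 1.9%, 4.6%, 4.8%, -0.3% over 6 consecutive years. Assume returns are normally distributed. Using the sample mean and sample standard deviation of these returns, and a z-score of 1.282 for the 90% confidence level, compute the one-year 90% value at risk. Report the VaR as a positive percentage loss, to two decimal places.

r̄ = (12 − 6.1 + 1.9 + 4.6 + 4.8 − 0.3) / 6 = 16.90 / 6 = 2.8167%
Sample σ = √[Σ(r − r̄)² / 5] = √[181.5083 / 5] = √36.3017 = 6.0251%
VaR = −(r̄ − z·σ) = −(2.8167 − 1.282 × 6.0251) = −(-4.9075) = 4.9075%

4.91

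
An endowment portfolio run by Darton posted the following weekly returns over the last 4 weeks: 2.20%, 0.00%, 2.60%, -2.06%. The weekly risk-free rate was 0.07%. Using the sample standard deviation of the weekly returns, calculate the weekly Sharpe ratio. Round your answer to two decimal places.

r̄ = (2.2 + 0 + 2.6 − 2.06) / 4 = 0.6850%
Σ(r − r̄)² = 13.9667; sample σ = √(13.9667/3) = 2.1577%
Sharpe = (r̄ − rf) / σ = (0.6850 − 0.07) / 2.1577 = 0.6150 / 2.1577 = 0.2850

0.29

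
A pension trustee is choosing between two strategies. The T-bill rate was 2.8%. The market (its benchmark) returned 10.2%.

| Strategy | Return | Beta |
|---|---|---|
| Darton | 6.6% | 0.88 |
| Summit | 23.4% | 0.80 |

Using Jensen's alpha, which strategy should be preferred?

Summit

Darton: α = 6.6% − [2.8% + 0.88 × (10.2% − 2.8%)] = -2.712
Summit: α = 23.4% − [2.8% + 0.80 × (10.2% − 2.8%)] = 14.680
Highest: Summit (14.680).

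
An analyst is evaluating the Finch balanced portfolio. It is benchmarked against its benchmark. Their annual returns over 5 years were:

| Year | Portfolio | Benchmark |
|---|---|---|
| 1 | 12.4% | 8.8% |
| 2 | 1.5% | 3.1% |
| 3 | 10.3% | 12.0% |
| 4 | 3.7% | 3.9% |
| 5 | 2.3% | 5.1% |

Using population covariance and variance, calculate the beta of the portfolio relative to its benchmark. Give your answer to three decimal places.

r̄p = 6.0400%,  r̄m = 6.5800%
Cov = Σ(rp − r̄p)(rm − r̄m) / 5 = 12.9628
Var(rm) = Σ(rm − r̄m)² / 5 = 11.1576
β = Cov / Var = 12.9628 / 11.1576 = 1.1618

1.162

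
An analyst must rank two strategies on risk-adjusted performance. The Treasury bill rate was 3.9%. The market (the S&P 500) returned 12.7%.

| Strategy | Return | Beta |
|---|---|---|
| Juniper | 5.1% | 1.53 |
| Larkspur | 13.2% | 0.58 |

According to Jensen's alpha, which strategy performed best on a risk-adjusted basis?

Juniper: α = 5.1% − [3.9% + 1.53 × (12.7% − 3.9%)] = -12.264
Larkspur: α = 13.2% − [3.9% + 0.58 × (12.7% − 3.9%)] = 4.196
Highest: Larkspur (4.196).

Larkspur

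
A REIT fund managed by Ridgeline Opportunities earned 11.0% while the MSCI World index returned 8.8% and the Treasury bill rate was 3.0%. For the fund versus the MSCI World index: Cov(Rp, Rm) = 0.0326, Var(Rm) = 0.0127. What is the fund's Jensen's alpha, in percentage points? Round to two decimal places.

β = Cov / Var = 0.0326 / 0.0127 = 2.5669
E[R] = Rf + β(Rm − Rf) = 3.0% + 2.5669 × (8.8% − 3.0%) = 17.8880%
α = Rp − E[R] = 11.0% − 17.8880% = -6.8880

-6.89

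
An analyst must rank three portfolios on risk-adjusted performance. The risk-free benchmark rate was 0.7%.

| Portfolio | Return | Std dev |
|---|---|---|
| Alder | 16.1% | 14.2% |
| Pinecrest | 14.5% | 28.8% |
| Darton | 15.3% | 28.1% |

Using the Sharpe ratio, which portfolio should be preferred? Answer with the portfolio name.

Alder: Sharpe ratio = (16.1% − 0.7%) / 14.2% = 1.085
Pinecrest: Sharpe ratio = (14.5% − 0.7%) / 28.8% = 0.479
Darton: Sharpe ratio = (15.3% − 0.7%) / 28.1% = 0.520
Highest: Alder (1.085).

Alder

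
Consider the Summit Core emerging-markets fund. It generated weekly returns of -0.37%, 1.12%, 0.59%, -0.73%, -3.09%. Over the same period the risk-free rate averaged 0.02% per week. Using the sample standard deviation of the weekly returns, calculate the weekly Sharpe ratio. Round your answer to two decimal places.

-0.32

Mean return r̄ = -2.480 / 5 = -0.4960%
Sample std dev = √[10.5903 / 4] = 1.6271%
Sharpe = (r̄ − rf) / σ = (-0.4960 − 0.02) / 1.6271 = -0.5160 / 1.6271 = -0.3171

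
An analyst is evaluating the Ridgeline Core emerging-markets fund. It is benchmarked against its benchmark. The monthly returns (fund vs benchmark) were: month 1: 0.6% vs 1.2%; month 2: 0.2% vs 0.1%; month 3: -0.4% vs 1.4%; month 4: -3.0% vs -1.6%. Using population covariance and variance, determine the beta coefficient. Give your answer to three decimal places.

1.005

r̄p = -0.6500%,  r̄m = 0.2750%
Cov = Σ(rp − r̄p)(rm − r̄m) / 4 = 1.4238
Var(rm) = Σ(rm − r̄m)² / 4 = 1.4169
β = Cov / Var = 1.4238 / 1.4169 = 1.0049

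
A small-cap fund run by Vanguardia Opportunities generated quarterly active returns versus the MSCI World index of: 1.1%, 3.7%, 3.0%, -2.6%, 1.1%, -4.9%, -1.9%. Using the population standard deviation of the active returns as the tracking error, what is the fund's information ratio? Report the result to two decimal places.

-0.02

r̄ = (1.1 + 3.7 + 3 − 2.6 + 1.1 − 4.9 − 1.9) / 7 = -0.50 / 7 = -0.0714%
Population std dev = √[59.4543 / 7] = 2.9144%
IR = r̄ / tracking error = -0.0714 / 2.9144 = -0.0245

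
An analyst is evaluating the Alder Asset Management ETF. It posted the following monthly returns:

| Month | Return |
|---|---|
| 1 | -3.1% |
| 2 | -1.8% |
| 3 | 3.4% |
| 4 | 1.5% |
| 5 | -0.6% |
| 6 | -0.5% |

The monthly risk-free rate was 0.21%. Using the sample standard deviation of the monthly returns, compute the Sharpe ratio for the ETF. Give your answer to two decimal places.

-0.17

μ = (-3.1 − 1.8 + 3.4 + 1.5 − 0.6 − 0.5) / 6 = -1.10 / 6 = -0.1833%
Σ(r − μ)² = 27.0683; sample σ = √(27.0683/5) = 2.3267%
Sharpe = (μ − rf) / σ = (-0.1833 − 0.21) / 2.3267 = -0.3933 / 2.3267 = -0.1690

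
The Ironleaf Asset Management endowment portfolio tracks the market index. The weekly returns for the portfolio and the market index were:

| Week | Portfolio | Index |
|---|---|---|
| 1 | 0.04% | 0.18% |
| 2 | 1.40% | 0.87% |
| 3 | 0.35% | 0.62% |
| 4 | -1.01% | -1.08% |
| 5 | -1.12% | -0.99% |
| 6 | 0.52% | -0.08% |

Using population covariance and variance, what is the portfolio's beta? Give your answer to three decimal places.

1.099

r̄p = 0.0300%,  r̄m = -0.0800%
Cov = Σ(rp − r̄p)(rm − r̄m) / 6 = 0.6024
Var(rm) = Σ(rm − r̄m)² / 6 = 0.5480
β = Cov / Var = 0.6024 / 0.5480 = 1.0993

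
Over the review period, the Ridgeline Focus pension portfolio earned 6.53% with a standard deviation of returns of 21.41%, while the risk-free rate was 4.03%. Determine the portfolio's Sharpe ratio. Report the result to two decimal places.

Sharpe = (Rp − Rf) / σp = (6.53% − 4.03%) / 21.41% = 2.50% / 21.41% = 0.1168

0.12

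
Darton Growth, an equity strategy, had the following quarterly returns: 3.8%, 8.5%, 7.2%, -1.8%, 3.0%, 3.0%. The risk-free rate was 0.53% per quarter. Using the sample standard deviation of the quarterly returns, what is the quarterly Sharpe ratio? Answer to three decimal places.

μ = (3.8 + 8.5 + 7.2 − 1.8 + 3 + 3) / 6 = 3.9500%
Σ(r − μ)² = 66.1550; sample σ = √(66.1550/5) = 3.6374%
Sharpe = (μ − rf) / σ = (3.9500 − 0.53) / 3.6374 = 3.4200 / 3.6374 = 0.9402

0.940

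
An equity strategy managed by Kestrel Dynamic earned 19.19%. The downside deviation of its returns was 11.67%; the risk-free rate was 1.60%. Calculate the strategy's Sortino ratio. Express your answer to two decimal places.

1.51

Sortino = (Rp − Rf) / σd = (19.19% − 1.60%) / 11.67% = 17.59% / 11.67% = 1.5073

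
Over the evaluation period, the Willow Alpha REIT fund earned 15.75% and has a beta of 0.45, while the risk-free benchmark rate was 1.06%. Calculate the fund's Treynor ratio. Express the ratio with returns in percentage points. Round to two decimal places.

32.64

Treynor = (Rp − Rf) / β = (15.75% − 1.06%) / 0.45 = 14.69 / 0.45 = 32.6444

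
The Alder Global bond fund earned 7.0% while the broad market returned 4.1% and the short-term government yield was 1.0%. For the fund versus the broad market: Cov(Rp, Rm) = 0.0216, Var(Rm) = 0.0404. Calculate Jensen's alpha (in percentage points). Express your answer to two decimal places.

β = Cov / Var = 0.0216 / 0.0404 = 0.5347
E[R] = Rf + β(Rm − Rf) = 1.0% + 0.5347 × (4.1% − 1.0%) = 2.6576%
α = Rp − E[R] = 7.0% − 2.6576% = 4.3424

4.34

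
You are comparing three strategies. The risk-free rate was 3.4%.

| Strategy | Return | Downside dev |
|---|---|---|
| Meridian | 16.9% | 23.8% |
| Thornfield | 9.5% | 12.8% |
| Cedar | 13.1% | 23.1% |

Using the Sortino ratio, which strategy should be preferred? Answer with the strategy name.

Meridian: Sortino ratio = (16.9% − 3.4%) / 23.8% = 0.567
Thornfield: Sortino ratio = (9.5% − 3.4%) / 12.8% = 0.477
Cedar: Sortino ratio = (13.1% − 3.4%) / 23.1% = 0.420
Highest: Meridian (0.567).

Meridian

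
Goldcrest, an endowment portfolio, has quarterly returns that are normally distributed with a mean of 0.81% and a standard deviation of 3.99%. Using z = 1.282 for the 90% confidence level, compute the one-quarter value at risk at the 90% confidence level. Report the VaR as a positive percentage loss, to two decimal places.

4.31

VaR (as % loss) = −(μ − z·σ) = −(0.81% − 1.282 × 3.99%) = −(-4.30518%) = 4.30518%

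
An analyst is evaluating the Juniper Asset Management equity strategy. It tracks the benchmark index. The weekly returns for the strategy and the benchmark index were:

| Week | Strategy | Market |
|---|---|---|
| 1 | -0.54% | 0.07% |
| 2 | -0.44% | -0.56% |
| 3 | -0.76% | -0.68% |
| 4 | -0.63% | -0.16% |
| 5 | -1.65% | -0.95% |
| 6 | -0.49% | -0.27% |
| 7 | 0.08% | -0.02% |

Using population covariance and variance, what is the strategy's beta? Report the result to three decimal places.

r̄p = -0.6329%,  r̄m = -0.3671%
Cov = Σ(rp − r̄p)(rm − r̄m) / 7 = 0.1283
Var(rm) = Σ(rm − r̄m)² / 7 = 0.1198
β = Cov / Var = 0.1283 / 0.1198 = 1.0710

1.071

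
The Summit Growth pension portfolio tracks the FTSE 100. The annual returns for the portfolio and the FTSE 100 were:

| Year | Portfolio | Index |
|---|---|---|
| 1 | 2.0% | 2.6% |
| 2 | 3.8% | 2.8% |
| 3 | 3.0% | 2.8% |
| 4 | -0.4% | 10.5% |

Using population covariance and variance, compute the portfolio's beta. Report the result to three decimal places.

r̄p = 2.1000%,  r̄m = 4.6750%
Cov = Σ(rp − r̄p)(rm − r̄m) / 4 = -4.8075
Var(rm) = Σ(rm − r̄m)² / 4 = 11.3169
β = Cov / Var = -4.8075 / 11.3169 = -0.4248

-0.425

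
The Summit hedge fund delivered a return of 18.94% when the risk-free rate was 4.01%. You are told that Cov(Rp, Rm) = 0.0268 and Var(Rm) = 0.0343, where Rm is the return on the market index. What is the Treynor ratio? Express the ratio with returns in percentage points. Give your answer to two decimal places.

19.11

β = Cov / Var = 0.0268 / 0.0343 = 0.7813
Treynor = (Rp − Rf) / β = (18.94% − 4.01%) / 0.7813 = 14.93 / 0.7813 = 19.1092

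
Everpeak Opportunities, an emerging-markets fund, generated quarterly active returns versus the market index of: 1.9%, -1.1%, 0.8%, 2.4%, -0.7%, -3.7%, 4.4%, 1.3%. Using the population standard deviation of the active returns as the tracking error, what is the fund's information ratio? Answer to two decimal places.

0.29

Mean return r̄ = 5.30 / 8 = 0.6625%
Σ(r − r̄)² = (1.9 − 0.6625)² + (-1.1 − 0.6625)² + (0.8 − 0.6625)² + … = 42.9388
σ = √[42.9388 / 8] = 2.3168%
IR = r̄ / tracking error = 0.6625 / 2.3168 = 0.2860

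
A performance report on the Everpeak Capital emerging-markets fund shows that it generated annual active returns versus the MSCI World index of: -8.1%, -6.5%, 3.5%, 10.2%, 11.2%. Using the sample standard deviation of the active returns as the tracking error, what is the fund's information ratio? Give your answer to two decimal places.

0.23

Mean return μ = 10.30 / 5 = 2.0600%
Sample std dev = √[328.3720 / 4] = 9.0605%
IR = μ / tracking error = 2.0600 / 9.0605 = 0.2274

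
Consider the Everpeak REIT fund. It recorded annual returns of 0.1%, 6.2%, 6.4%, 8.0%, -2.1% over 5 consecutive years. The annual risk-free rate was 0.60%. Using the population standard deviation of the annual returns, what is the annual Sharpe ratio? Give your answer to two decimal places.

Mean return r̄ = 18.60 / 5 = 3.7200%
Population std dev = √[78.6280 / 5] = 3.9656%
Sharpe = (r̄ − rf) / σ = (3.7200 − 0.6) / 3.9656 = 3.1200 / 3.9656 = 0.7868

0.79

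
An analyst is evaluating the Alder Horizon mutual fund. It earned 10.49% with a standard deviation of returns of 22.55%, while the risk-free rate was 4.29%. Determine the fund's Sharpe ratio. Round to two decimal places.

Sharpe = (Rp − Rf) / σp = (10.49% − 4.29%) / 22.55% = 6.20% / 22.55% = 0.2749

0.27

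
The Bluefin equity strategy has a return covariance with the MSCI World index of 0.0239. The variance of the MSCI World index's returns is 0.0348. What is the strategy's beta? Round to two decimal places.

β = Cov(Rp, Rm) / Var(Rm) = 0.0239 / 0.0348 = 0.6868

0.69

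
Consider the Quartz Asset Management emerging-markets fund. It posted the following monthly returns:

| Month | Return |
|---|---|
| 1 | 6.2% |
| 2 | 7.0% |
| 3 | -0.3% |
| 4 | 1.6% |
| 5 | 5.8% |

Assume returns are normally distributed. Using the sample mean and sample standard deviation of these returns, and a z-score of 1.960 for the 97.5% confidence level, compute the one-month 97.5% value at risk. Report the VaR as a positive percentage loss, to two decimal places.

Mean return r̄ = 20.30 / 5 = 4.0600%
Sample σ = √[Σ(r − r̄)² / 4] = √[41.3120 / 4] = √10.3280 = 3.2137%
VaR = −(r̄ − z·σ) = −(4.0600 − 1.960 × 3.2137) = −(-2.2389) = 2.2389%

2.24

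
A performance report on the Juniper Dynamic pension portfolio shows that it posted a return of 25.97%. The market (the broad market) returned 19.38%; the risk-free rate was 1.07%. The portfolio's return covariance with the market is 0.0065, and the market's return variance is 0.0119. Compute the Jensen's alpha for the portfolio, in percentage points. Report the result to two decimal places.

14.90

β = Cov / Var = 0.0065 / 0.0119 = 0.5462
E[R] = Rf + β(Rm − Rf) = 1.07% + 0.5462 × (19.38% − 1.07%) = 11.0709%
α = Rp − E[R] = 25.97% − 11.0709% = 14.8991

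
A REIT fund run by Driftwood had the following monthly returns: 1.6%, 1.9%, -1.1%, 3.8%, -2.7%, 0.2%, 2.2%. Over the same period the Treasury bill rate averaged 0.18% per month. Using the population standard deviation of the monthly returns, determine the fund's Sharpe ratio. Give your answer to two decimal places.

0.33

r̄ = (1.6 + 1.9 − 1.1 + 3.8 − 2.7 + 0.2 + 2.2) / 7 = 5.90 / 7 = 0.8429%
Population σ = √[Σ(r − r̄)² / 7] = √[29.0171 / 7] = √4.1453 = 2.0360%
Sharpe = (r̄ − rf) / σ = (0.8429 − 0.18) / 2.0360 = 0.6629 / 2.0360 = 0.3256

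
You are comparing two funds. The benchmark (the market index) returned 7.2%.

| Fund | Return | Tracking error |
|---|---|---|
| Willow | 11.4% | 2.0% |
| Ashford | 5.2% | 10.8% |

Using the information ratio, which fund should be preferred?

Willow

Willow: IR = (11.4% − 7.2%) / 2.0% = 2.100
Ashford: IR = (5.2% − 7.2%) / 10.8% = -0.185
Highest: Willow (2.100).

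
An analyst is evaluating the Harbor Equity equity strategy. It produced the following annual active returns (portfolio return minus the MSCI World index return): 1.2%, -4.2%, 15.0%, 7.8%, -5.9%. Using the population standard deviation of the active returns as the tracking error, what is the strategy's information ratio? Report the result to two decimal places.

Mean return μ = 13.90 / 5 = 2.7800%
Σ(r − μ)² = (1.2 − 2.7800)² + (-4.2 − 2.7800)² + (15 − 2.7800)² + … = 301.0880
σ = √[301.0880 / 5] = 7.7600%
IR = μ / tracking error = 2.7800 / 7.7600 = 0.3582

0.36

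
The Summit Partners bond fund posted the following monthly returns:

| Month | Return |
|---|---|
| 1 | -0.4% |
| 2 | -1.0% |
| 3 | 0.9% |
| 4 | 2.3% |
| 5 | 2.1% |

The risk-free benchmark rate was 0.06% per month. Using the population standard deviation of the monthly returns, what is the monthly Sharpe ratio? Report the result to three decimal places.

0.548

Mean return r̄ = 3.90 / 5 = 0.7800%
Σ(r − r̄)² = (-0.4 − 0.7800)² + (-1 − 0.7800)² + … = 8.6280
σ = √[8.6280 / 5] = 1.3136%
Sharpe = (r̄ − rf) / σ = (0.7800 − 0.06) / 1.3136 = 0.7200 / 1.3136 = 0.5481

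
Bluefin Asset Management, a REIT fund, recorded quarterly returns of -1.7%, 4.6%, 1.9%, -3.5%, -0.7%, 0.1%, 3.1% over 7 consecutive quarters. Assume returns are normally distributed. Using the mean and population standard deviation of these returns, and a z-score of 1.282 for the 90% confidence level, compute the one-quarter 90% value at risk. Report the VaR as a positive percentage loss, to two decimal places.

Mean return μ = 3.80 / 7 = 0.5429%
Population σ = √[Σ(r − μ)² / 7] = √[47.9571 / 7] = √6.8510 = 2.6174%
VaR = −(μ − z·σ) = −(0.5429 − 1.282 × 2.6174) = −(-2.8126) = 2.8126%

2.81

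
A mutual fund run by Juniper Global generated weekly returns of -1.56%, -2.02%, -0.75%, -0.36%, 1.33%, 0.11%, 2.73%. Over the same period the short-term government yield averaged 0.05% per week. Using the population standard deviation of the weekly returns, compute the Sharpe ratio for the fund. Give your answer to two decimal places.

μ = (-1.56 − 2.02 − 0.75 − 0.36 + 1.33 + 0.11 + 2.73) / 7 = -0.0743%
Σ(r − μ)² = 16.4014; population σ = √(16.4014/7) = 1.5307%
Sharpe = (μ − rf) / σ = (-0.0743 − 0.05) / 1.5307 = -0.1243 / 1.5307 = -0.0812

-0.08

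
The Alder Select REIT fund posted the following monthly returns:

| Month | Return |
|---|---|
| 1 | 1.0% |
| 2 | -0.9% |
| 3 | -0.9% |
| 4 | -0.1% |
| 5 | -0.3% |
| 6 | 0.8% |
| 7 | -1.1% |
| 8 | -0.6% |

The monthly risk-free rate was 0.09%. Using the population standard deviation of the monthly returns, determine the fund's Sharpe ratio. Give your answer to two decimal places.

-0.48

μ = (1 − 0.9 − 0.9 − 0.1 − 0.3 + 0.8 − 1.1 − 0.6) / 8 = -0.2625%
Σ(r − μ)² = 4.3788; population σ = √(4.3788/8) = 0.7398%
Sharpe = (μ − rf) / σ = (-0.2625 − 0.09) / 0.7398 = -0.3525 / 0.7398 = -0.4765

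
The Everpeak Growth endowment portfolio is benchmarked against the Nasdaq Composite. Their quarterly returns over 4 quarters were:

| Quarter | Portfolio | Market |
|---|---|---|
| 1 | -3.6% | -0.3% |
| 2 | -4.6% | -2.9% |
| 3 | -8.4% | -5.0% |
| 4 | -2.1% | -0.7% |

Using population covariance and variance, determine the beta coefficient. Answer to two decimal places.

1.15

r̄p = -4.6750%,  r̄m = -2.2250%
Cov = Σ(rp − r̄p)(rm − r̄m) / 4 = 4.0706
Var(rm) = Σ(rm − r̄m)² / 4 = 3.5469
β = Cov / Var = 4.0706 / 3.5469 = 1.1477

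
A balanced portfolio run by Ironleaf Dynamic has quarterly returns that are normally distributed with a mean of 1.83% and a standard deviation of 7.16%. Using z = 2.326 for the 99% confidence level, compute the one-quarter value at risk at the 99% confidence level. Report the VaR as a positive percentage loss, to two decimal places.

VaR (as % loss) = −(μ − z·σ) = −(1.83% − 2.326 × 7.16%) = −(-14.82416%) = 14.82416%

14.82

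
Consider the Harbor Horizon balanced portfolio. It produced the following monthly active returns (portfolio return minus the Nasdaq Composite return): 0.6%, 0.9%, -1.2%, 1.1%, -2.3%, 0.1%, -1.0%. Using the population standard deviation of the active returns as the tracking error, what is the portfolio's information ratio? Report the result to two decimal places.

-0.22

Mean return r̄ = -1.80 / 7 = -0.2571%
Population std dev = √[9.6571 / 7] = 1.1746%
IR = r̄ / tracking error = -0.2571 / 1.1746 = -0.2189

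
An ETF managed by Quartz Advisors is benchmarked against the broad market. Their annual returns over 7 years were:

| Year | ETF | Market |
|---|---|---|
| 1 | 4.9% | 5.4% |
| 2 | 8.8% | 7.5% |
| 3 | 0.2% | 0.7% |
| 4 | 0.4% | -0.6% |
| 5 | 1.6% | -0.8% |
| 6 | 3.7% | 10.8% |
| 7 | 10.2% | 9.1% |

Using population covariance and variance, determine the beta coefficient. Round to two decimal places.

r̄p = 4.2571%,  r̄m = 4.5857%
Cov = Σ(rp − r̄p)(rm − r̄m) / 7 = 12.4580
Var(rm) = Σ(rm − r̄m)² / 7 = 19.8784
β = Cov / Var = 12.4580 / 19.8784 = 0.6267

0.63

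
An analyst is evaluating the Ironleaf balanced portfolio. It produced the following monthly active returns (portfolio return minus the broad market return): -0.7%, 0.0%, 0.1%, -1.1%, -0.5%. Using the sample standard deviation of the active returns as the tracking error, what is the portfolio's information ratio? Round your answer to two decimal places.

-0.88

r̄ = (-0.7 + 0 + 0.1 − 1.1 − 0.5) / 5 = -0.4400%
Sample σ = √[Σ(r − r̄)² / 4] = √[0.9920 / 4] = √0.2480 = 0.4980%
IR = r̄ / tracking error = -0.4400 / 0.4980 = -0.8835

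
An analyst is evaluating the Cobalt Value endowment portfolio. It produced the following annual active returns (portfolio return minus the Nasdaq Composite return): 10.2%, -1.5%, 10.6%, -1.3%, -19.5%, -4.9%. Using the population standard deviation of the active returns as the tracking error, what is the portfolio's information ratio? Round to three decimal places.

Mean return r̄ = -6.40 / 6 = -1.0667%
Σ(r − r̄)² = 617.7733; population σ = √(617.7733/6) = 10.1470%
IR = r̄ / tracking error = -1.0667 / 10.1470 = -0.1051

-0.105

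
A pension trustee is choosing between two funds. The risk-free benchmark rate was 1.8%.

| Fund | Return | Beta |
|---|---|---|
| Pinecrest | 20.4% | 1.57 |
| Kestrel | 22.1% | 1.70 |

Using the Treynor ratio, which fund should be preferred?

Kestrel

Pinecrest: Treynor = (20.4% − 1.8%) / 1.57 = 11.847
Kestrel: Treynor = (22.1% − 1.8%) / 1.70 = 11.941
Highest: Kestrel (11.941).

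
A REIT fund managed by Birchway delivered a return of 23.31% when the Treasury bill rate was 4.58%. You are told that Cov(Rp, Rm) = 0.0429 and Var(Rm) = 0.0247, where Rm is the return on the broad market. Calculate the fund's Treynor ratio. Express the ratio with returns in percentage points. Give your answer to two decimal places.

β = Cov / Var = 0.0429 / 0.0247 = 1.7368
Treynor = (Rp − Rf) / β = (23.31% − 4.58%) / 1.7368 = 18.73 / 1.7368 = 10.7842

10.78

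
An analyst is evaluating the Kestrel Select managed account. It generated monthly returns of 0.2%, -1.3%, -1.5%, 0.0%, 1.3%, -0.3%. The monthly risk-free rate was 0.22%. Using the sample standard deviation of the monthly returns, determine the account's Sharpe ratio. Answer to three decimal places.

r̄ = (0.2 − 1.3 − 1.5 + 0 + 1.3 − 0.3) / 6 = -1.60 / 6 = -0.2667%
Sample std dev = √[5.3333 / 5] = 1.0328%
Sharpe = (r̄ − rf) / σ = (-0.2667 − 0.22) / 1.0328 = -0.4867 / 1.0328 = -0.4712

-0.471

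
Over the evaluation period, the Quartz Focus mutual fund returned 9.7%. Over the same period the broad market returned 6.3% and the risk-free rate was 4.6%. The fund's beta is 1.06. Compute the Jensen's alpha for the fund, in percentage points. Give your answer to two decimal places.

3.30

CAPM expected return = Rf + β(Rm − Rf) = 4.6% + 1.06 × (6.3% − 4.6%) = 4.6 + 1.06 × 1.70 = 6.4020%
Jensen's α = Rp − E[R] = 9.7% − 6.4020% = 3.2980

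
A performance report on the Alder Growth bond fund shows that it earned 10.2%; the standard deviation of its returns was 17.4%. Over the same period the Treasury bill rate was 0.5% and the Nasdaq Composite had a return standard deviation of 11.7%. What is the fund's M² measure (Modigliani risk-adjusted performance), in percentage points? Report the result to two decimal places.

7.02

Sharpe = (Rp − Rf) / σp = (10.2% − 0.5%) / 17.4% = 0.5575
M² = Rf + Sharpe × σm = 0.5% + 0.5575 × 11.7% = 7.0228%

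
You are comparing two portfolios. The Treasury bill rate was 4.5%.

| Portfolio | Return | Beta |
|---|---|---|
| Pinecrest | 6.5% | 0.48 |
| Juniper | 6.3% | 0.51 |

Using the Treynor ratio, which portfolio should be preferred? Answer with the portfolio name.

Pinecrest

Pinecrest: Treynor = (6.5% − 4.5%) / 0.48 = 4.167
Juniper: Treynor = (6.3% − 4.5%) / 0.51 = 3.529
Highest: Pinecrest (4.167).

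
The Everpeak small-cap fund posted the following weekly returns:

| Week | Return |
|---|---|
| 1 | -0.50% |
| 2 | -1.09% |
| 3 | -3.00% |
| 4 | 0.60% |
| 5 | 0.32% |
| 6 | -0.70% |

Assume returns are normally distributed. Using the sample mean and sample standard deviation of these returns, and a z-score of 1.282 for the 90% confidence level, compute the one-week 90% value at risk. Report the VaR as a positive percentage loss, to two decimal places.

2.37

r̄ = (-0.5 − 1.09 − 3 + 0.6 + 0.32 − 0.7) / 6 = -0.7283%
Σ(r − r̄)² = 8.2077; sample σ = √(8.2077/5) = 1.2812%
VaR = −(r̄ − z·σ) = −(-0.7283 − 1.282 × 1.2812) = −(-2.3708) = 2.3708%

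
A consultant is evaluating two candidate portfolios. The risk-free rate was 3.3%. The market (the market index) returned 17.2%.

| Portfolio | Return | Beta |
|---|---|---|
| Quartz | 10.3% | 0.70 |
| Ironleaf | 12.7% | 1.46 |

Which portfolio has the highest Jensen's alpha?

Quartz: α = 10.3% − [3.3% + 0.70 × (17.2% − 3.3%)] = -2.730
Ironleaf: α = 12.7% − [3.3% + 1.46 × (17.2% − 3.3%)] = -10.894
Highest: Quartz (-2.730).

Quartz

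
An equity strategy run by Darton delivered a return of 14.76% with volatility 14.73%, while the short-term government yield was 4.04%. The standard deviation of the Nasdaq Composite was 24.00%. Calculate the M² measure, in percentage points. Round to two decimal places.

21.51

Sharpe = (Rp − Rf) / σp = (14.76% − 4.04%) / 14.73% = 0.7278
M² = Rf + Sharpe × σm = 4.04% + 0.7278 × 24.00% = 21.5072%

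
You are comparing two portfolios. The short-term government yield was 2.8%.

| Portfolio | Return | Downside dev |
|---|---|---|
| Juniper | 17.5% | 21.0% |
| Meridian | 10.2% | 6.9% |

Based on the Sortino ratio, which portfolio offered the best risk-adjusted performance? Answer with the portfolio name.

Juniper: Sortino ratio = (17.5% − 2.8%) / 21.0% = 0.700
Meridian: Sortino ratio = (10.2% − 2.8%) / 6.9% = 1.072
Highest: Meridian (1.072).

Meridian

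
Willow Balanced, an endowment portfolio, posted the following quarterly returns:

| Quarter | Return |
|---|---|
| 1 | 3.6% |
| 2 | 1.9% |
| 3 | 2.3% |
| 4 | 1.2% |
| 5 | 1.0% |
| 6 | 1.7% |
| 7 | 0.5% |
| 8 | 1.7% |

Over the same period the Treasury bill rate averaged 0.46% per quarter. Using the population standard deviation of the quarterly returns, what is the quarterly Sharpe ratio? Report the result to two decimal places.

1.45

Mean return μ = 13.90 / 8 = 1.7375%
Σ(r − μ)² = (3.6 − 1.7375)² + (1.9 − 1.7375)² + (2.3 − 1.7375)² + … = 6.1788
σ = √[6.1788 / 8] = 0.8788%
Sharpe = (μ − rf) / σ = (1.7375 − 0.46) / 0.8788 = 1.2775 / 0.8788 = 1.4537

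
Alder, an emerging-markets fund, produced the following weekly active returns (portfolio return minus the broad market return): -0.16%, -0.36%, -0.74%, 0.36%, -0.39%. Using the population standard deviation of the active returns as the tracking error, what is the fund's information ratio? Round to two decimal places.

μ = (-0.16 − 0.36 − 0.74 + 0.36 − 0.39) / 5 = -1.290 / 5 = -0.2580%
Σ(r − μ)² = 0.6517; population σ = √(0.6517/5) = 0.3610%
IR = μ / tracking error = -0.2580 / 0.3610 = -0.7147

-0.71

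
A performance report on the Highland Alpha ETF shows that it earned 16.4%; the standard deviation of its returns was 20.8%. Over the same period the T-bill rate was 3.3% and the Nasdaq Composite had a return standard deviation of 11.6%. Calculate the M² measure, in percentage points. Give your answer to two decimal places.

Sharpe = (Rp − Rf) / σp = (16.4% − 3.3%) / 20.8% = 0.6298
M² = Rf + Sharpe × σm = 3.3% + 0.6298 × 11.6% = 10.6057%

10.61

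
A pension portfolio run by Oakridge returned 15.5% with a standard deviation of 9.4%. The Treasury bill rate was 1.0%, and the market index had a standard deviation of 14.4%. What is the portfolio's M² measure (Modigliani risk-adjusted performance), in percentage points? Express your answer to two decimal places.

Sharpe = (Rp − Rf) / σp = (15.5% − 1.0%) / 9.4% = 1.5426
M² = Rf + Sharpe × σm = 1.0% + 1.5426 × 14.4% = 23.2134%

23.21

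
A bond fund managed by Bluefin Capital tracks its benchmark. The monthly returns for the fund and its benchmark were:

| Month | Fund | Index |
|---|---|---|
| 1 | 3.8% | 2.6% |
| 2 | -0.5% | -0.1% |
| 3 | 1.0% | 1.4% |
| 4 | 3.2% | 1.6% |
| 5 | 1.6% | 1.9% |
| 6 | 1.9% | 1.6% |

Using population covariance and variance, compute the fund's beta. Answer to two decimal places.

r̄p = 1.8333%,  r̄m = 1.5000%
Cov = Σ(rp − r̄p)(rm − r̄m) / 6 = 1.0050
Var(rm) = Σ(rm − r̄m)² / 6 = 0.6600
β = Cov / Var = 1.0050 / 0.6600 = 1.5227

1.52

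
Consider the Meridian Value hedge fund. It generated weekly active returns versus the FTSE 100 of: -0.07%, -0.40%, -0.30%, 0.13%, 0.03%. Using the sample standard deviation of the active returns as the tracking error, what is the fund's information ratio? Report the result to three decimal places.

μ = (-0.07 − 0.4 − 0.3 + 0.13 + 0.03) / 5 = -0.610 / 5 = -0.1220%
Σ(r − μ)² = 0.1983; sample σ = √(0.1983/4) = 0.2227%
IR = μ / tracking error = -0.1220 / 0.2227 = -0.5478

-0.548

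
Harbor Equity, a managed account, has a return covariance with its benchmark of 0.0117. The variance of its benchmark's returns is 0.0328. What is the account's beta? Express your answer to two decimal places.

0.36

β = Cov(Rp, Rm) / Var(Rm) = 0.0117 / 0.0328 = 0.3567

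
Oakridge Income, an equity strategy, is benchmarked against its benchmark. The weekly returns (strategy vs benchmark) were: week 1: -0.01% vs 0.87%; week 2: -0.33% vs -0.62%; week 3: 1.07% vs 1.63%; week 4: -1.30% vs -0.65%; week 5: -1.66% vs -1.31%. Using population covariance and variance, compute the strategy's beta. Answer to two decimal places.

0.83

r̄p = -0.4460%,  r̄m = -0.0160%
Cov = Σ(rp − r̄p)(rm − r̄m) / 5 = 0.9848
Var(rm) = Σ(rm − r̄m)² / 5 = 1.1871
β = Cov / Var = 0.9848 / 1.1871 = 0.8296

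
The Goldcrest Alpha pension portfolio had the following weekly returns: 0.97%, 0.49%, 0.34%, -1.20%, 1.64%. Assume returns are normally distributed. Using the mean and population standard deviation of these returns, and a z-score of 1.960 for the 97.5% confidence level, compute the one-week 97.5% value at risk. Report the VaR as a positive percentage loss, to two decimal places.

1.40

r̄ = (0.97 + 0.49 + 0.34 − 1.2 + 1.64) / 5 = 2.240 / 5 = 0.4480%
Population std dev = √[4.4227 / 5] = 0.9405%
VaR = −(r̄ − z·σ) = −(0.4480 − 1.960 × 0.9405) = −(-1.3954) = 1.3954%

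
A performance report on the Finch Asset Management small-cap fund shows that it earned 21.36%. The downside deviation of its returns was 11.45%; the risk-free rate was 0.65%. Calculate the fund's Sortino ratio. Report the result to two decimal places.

1.81

Sortino = (Rp − Rf) / σd = (21.36% − 0.65%) / 11.45% = 20.71% / 11.45% = 1.8087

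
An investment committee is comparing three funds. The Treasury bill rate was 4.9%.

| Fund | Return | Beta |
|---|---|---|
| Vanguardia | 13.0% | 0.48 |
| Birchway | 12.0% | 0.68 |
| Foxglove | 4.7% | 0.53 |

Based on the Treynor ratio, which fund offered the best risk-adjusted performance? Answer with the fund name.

Vanguardia

Vanguardia: Treynor = (13.0% − 4.9%) / 0.48 = 16.875
Birchway: Treynor = (12.0% − 4.9%) / 0.68 = 10.441
Foxglove: Treynor = (4.7% − 4.9%) / 0.53 = -0.377
Highest: Vanguardia (16.875).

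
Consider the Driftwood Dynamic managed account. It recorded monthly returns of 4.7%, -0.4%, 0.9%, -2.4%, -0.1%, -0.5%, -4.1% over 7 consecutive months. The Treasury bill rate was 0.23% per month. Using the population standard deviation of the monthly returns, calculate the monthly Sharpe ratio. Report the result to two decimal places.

-0.20

Mean return r̄ = -1.90 / 7 = -0.2714%
Σ(r − r̄)² = (4.7 − (-0.2714))² + (-0.4 − (-0.2714))² + (0.9 − (-0.2714))² + … = 45.3743
σ = √[45.3743 / 7] = 2.5460%
Sharpe = (r̄ − rf) / σ = (-0.2714 − 0.23) / 2.5460 = -0.5014 / 2.5460 = -0.1969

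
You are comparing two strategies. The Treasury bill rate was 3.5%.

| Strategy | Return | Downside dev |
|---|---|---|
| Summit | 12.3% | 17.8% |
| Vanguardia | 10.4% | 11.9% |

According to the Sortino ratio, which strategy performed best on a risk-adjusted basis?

Summit: Sortino ratio = (12.3% − 3.5%) / 17.8% = 0.494
Vanguardia: Sortino ratio = (10.4% − 3.5%) / 11.9% = 0.580
Highest: Vanguardia (0.580).

Vanguardia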